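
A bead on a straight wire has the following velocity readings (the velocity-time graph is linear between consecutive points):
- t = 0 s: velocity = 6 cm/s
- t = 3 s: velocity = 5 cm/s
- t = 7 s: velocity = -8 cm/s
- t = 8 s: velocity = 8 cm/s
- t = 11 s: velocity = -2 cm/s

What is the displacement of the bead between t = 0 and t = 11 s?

19.5 cm

Net displacement equals the area under the velocity-time graph (areas below the axis count negative).
0–3 s: ½(6 + 5)(3) = 16.5 cm
3–7 s: ½(5 + -8)(4) = -6 cm
7–8 s: ½(-8 + 8)(1) = 0 cm
8–11 s: ½(8 + -2)(3) = 9 cm
Net displacement = 19.5 cm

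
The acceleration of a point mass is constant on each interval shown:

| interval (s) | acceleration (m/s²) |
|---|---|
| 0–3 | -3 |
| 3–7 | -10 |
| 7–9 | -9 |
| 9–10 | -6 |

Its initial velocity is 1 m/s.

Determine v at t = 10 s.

Δv equals the area under the a-t graph; then v = v₀ + Δv.
0–3 s: -3 × 3 = -9 m/s
3–7 s: -10 × 4 = -40 m/s
7–9 s: -9 × 2 = -18 m/s
9–10 s: -6 × 1 = -6 m/s
Δv = -73 m/s, so v(10) = 1 + (-73) = -72 m/s.

-72 m/s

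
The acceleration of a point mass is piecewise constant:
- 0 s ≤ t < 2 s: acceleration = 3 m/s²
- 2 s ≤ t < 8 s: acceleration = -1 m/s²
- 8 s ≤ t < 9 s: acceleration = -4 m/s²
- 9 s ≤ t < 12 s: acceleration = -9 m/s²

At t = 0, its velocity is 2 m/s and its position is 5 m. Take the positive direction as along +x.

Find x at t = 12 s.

-1.5 m

On each constant-a segment, Δv = aΔt and Δx = v₀Δt + ½aΔt²; chain segment to segment.
0–2 s: v starts 2 m/s; Δx = 2·2 + ½·3·2² = 10 m; v ends 8 m/s.
2–8 s: v starts 8 m/s; Δx = 8·6 + ½·-1·6² = 30 m; v ends 2 m/s.
8–9 s: v starts 2 m/s; Δx = 2·1 + ½·-4·1² = 0 m; v ends -2 m/s.
9–12 s: v starts -2 m/s; Δx = -2·3 + ½·-9·3² = -46.5 m; v ends -29 m/s.
x(12) = 5 + Σ Δx = -1.5 m.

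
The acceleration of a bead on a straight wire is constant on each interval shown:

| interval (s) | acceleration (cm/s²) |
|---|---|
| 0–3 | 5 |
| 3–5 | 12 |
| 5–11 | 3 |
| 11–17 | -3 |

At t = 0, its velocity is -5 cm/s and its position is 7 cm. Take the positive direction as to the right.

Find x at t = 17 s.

On each constant-a segment, Δv = aΔt and Δx = v₀Δt + ½aΔt²; chain segment to segment.
0–3 s: v starts -5 cm/s; Δx = -5·3 + ½·5·3² = 7.5 cm; v ends 10 cm/s.
3–5 s: v starts 10 cm/s; Δx = 10·2 + ½·12·2² = 44 cm; v ends 34 cm/s.
5–11 s: v starts 34 cm/s; Δx = 34·6 + ½·3·6² = 258 cm; v ends 52 cm/s.
11–17 s: v starts 52 cm/s; Δx = 52·6 + ½·-3·6² = 258 cm; v ends 34 cm/s.
x(17) = 7 + Σ Δx = 574.5 cm.

574.5 cm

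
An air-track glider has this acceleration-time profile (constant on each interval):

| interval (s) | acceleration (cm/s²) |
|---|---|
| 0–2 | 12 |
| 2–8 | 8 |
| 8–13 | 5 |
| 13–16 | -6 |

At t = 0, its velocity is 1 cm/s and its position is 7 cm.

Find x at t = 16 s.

On each constant-a segment, Δv = aΔt and Δx = v₀Δt + ½aΔt²; chain segment to segment.
0–2 s: v starts 1 cm/s; Δx = 1·2 + ½·12·2² = 26 cm; v ends 25 cm/s.
2–8 s: v starts 25 cm/s; Δx = 25·6 + ½·8·6² = 294 cm; v ends 73 cm/s.
8–13 s: v starts 73 cm/s; Δx = 73·5 + ½·5·5² = 427.5 cm; v ends 98 cm/s.
13–16 s: v starts 98 cm/s; Δx = 98·3 + ½·-6·3² = 267 cm; v ends 80 cm/s.
x(16) = 7 + Σ Δx = 1021.5 cm.

1021.5 cm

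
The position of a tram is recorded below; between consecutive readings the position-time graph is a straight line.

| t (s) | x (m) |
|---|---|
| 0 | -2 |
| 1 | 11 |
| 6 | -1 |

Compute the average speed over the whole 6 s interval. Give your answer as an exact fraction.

Average speed = (total path length)/(elapsed time); on a piecewise-linear x-t graph the path length is Σ|Δx|.
0–1 s: |Δx| = |11 − -2| = 13 m
1–6 s: |Δx| = |-1 − 11| = 12 m
Total path = 25 m; average speed = 25/6 = 25/6 m/s.

25/6 m/s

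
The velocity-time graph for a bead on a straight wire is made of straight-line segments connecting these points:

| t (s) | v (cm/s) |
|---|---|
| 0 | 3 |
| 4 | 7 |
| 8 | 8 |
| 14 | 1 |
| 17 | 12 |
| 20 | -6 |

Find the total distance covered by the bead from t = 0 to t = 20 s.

111.5 cm

Total distance travelled is ∫|v| dt — sum the magnitudes of each area piece.
0–4 s: |½(3 + 7)(4)| = 20 cm
4–8 s: |½(7 + 8)(4)| = 30 cm
8–14 s: |½(8 + 1)(6)| = 27 cm
14–17 s: |½(1 + 12)(3)| = 19.5 cm
17–20 s: v = 0 at t = 19 s; triangle areas 12 + 3 = 15 cm
Total distance = 111.5 cm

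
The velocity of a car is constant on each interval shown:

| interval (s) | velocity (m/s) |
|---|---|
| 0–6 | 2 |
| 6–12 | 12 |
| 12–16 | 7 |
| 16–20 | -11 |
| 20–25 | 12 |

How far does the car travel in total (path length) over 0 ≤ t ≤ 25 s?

Distance (not displacement) is the total path length: add the absolute areas under v-t.
0–6 s: |2| × 6 = 12 m
6–12 s: |12| × 6 = 72 m
12–16 s: |7| × 4 = 28 m
16–20 s: |-11| × 4 = 44 m
20–25 s: |12| × 5 = 60 m
Total distance = 216 m

216 m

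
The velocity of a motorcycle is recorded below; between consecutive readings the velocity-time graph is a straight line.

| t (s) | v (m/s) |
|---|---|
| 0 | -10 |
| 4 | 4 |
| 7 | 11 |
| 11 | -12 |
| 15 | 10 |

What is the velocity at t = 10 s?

On 7–11 s the graph is linear from 11 to -12 m/s: v(10) = 11 + (-12 − 11)·(10 − 7)/(11 − 7) = -6.25 m/s.

-6.25 m/s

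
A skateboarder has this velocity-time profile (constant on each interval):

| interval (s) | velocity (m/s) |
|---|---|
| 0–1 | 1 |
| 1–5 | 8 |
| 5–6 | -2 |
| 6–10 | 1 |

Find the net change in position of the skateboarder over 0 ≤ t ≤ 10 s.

35 m

Net displacement equals the area under the velocity-time graph (areas below the axis count negative).
0–1 s: 1 × 1 = 1 m
1–5 s: 8 × 4 = 32 m
5–6 s: -2 × 1 = -2 m
6–10 s: 1 × 4 = 4 m
Net displacement = 35 m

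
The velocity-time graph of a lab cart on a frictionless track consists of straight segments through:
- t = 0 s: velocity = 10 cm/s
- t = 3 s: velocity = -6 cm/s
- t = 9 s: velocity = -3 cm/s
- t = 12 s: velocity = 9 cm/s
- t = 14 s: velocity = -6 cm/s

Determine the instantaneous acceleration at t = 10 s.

Acceleration is the slope of the v-t graph on 9–12 s: (9 − -3)/(12 − 9) = 4 cm/s².

4 cm/s²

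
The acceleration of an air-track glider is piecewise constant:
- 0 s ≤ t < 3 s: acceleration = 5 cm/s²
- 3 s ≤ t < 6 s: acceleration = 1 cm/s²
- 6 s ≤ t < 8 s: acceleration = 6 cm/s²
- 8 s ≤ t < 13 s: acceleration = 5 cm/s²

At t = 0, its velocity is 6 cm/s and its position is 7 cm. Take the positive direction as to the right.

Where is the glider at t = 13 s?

On each constant-a segment, Δv = aΔt and Δx = v₀Δt + ½aΔt²; chain segment to segment.
0–3 s: v starts 6 cm/s; Δx = 6·3 + ½·5·3² = 40.5 cm; v ends 21 cm/s.
3–6 s: v starts 21 cm/s; Δx = 21·3 + ½·1·3² = 67.5 cm; v ends 24 cm/s.
6–8 s: v starts 24 cm/s; Δx = 24·2 + ½·6·2² = 60 cm; v ends 36 cm/s.
8–13 s: v starts 36 cm/s; Δx = 36·5 + ½·5·5² = 242.5 cm; v ends 61 cm/s.
x(13) = 7 + Σ Δx = 417.5 cm.

417.5 cm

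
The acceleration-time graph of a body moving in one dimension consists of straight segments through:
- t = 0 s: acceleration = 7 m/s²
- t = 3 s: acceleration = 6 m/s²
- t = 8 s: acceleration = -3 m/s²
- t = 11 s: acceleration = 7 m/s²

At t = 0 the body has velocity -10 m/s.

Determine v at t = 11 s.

23 m/s

Δv equals the area under the a-t graph; then v = v₀ + Δv.
0–3 s: ½(7 + 6)(3) = 19.5 m/s
3–8 s: ½(6 + -3)(5) = 7.5 m/s
8–11 s: ½(-3 + 7)(3) = 6 m/s
Δv = 33 m/s, so v(11) = -10 + (33) = 23 m/s.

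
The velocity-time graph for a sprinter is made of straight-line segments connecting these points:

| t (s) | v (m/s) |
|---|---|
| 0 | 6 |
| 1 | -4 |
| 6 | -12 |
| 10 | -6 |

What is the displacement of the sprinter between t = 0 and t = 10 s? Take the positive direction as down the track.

-75 m

Net displacement equals the area under the velocity-time graph (areas below the axis count negative).
0–1 s: ½(6 + -4)(1) = 1 m
1–6 s: ½(-4 + -12)(5) = -40 m
6–10 s: ½(-12 + -6)(4) = -36 m
Net displacement = -75 m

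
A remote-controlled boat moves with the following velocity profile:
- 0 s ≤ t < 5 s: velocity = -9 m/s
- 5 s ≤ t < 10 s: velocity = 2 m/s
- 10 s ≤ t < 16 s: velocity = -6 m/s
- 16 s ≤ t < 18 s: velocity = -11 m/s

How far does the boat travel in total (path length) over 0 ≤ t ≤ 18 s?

Distance (not displacement) is the total path length: add the absolute areas under v-t.
0–5 s: |-9| × 5 = 45 m
5–10 s: |2| × 5 = 10 m
10–16 s: |-6| × 6 = 36 m
16–18 s: |-11| × 2 = 22 m
Total distance = 113 m

113 m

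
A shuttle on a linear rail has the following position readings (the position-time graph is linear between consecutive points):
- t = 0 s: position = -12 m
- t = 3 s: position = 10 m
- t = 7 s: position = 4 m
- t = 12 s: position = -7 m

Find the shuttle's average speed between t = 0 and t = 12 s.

Average speed = (total path length)/(elapsed time); on a piecewise-linear x-t graph the path length is Σ|Δx|.
0–3 s: |Δx| = |10 − -12| = 22 m
3–7 s: |Δx| = |4 − 10| = 6 m
7–12 s: |Δx| = |-7 − 4| = 11 m
Total path = 39 m; average speed = 39/12 = 3.25 m/s.

3.25 m/s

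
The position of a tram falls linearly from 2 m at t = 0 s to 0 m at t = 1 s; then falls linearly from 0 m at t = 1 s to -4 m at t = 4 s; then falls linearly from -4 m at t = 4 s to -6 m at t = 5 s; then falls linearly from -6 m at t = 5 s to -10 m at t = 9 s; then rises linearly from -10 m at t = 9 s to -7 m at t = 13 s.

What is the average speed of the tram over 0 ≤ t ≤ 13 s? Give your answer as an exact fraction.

15/13 m/s

Average speed = (total path length)/(elapsed time); on a piecewise-linear x-t graph the path length is Σ|Δx|.
0–1 s: |Δx| = |0 − 2| = 2 m
1–4 s: |Δx| = |-4 − 0| = 4 m
4–5 s: |Δx| = |-6 − -4| = 2 m
5–9 s: |Δx| = |-10 − -6| = 4 m
9–13 s: |Δx| = |-7 − -10| = 3 m
Total path = 15 m; average speed = 15/13 = 15/13 m/s.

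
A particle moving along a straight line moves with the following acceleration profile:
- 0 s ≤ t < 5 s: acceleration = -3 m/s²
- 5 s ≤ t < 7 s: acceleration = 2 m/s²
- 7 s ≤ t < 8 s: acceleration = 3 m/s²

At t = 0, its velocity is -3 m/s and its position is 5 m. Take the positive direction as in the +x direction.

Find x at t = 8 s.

On each constant-a segment, Δv = aΔt and Δx = v₀Δt + ½aΔt²; chain segment to segment.
0–5 s: v starts -3 m/s; Δx = -3·5 + ½·-3·5² = -52.5 m; v ends -18 m/s.
5–7 s: v starts -18 m/s; Δx = -18·2 + ½·2·2² = -32 m; v ends -14 m/s.
7–8 s: v starts -14 m/s; Δx = -14·1 + ½·3·1² = -12.5 m; v ends -11 m/s.
x(8) = 5 + Σ Δx = -92 m.

-92 m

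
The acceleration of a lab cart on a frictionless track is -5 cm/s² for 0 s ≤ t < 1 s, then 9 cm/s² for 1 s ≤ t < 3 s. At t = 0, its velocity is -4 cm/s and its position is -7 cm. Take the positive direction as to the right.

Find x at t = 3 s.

-13.5 cm

On each constant-a segment, Δv = aΔt and Δx = v₀Δt + ½aΔt²; chain segment to segment.
0–1 s: v starts -4 cm/s; Δx = -4·1 + ½·-5·1² = -6.5 cm; v ends -9 cm/s.
1–3 s: v starts -9 cm/s; Δx = -9·2 + ½·9·2² = 0 cm; v ends 9 cm/s.
x(3) = -7 + Σ Δx = -13.5 cm.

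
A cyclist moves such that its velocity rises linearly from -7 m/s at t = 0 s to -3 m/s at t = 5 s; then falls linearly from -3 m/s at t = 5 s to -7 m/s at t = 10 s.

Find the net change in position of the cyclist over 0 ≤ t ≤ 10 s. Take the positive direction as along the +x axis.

-50 m

Net displacement equals the area under the velocity-time graph (areas below the axis count negative).
0–5 s: ½(-7 + -3)(5) = -25 m
5–10 s: ½(-3 + -7)(5) = -25 m
Net displacement = -50 m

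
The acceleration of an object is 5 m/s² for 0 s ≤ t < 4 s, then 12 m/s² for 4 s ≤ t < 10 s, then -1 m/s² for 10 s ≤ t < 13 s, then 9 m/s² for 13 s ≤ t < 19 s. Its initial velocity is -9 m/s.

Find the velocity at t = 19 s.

134 m/s

Δv equals the area under the a-t graph; then v = v₀ + Δv.
0–4 s: 5 × 4 = 20 m/s
4–10 s: 12 × 6 = 72 m/s
10–13 s: -1 × 3 = -3 m/s
13–19 s: 9 × 6 = 54 m/s
Δv = 143 m/s, so v(19) = -9 + (143) = 134 m/s.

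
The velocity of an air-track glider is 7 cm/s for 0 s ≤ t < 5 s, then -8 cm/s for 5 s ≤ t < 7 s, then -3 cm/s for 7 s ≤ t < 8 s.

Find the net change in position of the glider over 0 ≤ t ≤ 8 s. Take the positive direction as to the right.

16 cm

Displacement is the signed area under the v-t curve.
0–5 s: 7 × 5 = 35 cm
5–7 s: -8 × 2 = -16 cm
7–8 s: -3 × 1 = -3 cm
Net displacement = 16 cm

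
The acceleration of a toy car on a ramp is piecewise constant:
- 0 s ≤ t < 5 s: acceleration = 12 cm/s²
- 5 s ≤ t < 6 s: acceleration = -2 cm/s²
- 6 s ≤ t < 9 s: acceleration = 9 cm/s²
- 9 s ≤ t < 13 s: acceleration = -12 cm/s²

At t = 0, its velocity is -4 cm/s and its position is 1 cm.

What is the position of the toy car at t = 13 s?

616.5 cm

On each constant-a segment, Δv = aΔt and Δx = v₀Δt + ½aΔt²; chain segment to segment.
0–5 s: v starts -4 cm/s; Δx = -4·5 + ½·12·5² = 130 cm; v ends 56 cm/s.
5–6 s: v starts 56 cm/s; Δx = 56·1 + ½·-2·1² = 55 cm; v ends 54 cm/s.
6–9 s: v starts 54 cm/s; Δx = 54·3 + ½·9·3² = 202.5 cm; v ends 81 cm/s.
9–13 s: v starts 81 cm/s; Δx = 81·4 + ½·-12·4² = 228 cm; v ends 33 cm/s.
x(13) = 1 + Σ Δx = 616.5 cm.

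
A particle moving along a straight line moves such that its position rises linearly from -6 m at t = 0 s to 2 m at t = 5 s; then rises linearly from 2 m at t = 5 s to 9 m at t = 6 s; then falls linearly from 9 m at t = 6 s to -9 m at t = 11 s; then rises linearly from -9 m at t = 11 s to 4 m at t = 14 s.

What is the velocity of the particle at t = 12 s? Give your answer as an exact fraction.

13/3 m/s

Velocity is the slope of the x-t graph on 11–14 s: (4 − -9)/(14 − 11) = 13/3 m/s.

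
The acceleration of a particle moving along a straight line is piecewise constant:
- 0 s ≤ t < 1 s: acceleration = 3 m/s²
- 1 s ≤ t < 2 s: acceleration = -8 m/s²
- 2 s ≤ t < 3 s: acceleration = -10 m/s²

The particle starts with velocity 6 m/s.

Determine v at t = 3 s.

Δv equals the area under the a-t graph; then v = v₀ + Δv.
0–1 s: 3 × 1 = 3 m/s
1–2 s: -8 × 1 = -8 m/s
2–3 s: -10 × 1 = -10 m/s
Δv = -15 m/s, so v(3) = 6 + (-15) = -9 m/s.

-9 m/s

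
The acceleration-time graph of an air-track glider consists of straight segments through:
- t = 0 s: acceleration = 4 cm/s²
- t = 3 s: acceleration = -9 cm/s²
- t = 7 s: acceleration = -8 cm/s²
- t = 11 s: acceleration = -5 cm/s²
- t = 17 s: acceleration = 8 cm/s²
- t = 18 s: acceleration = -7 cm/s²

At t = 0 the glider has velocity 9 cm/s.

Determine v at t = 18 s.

Δv equals the area under the a-t graph; then v = v₀ + Δv.
0–3 s: ½(4 + -9)(3) = -7.5 cm/s
3–7 s: ½(-9 + -8)(4) = -34 cm/s
7–11 s: ½(-8 + -5)(4) = -26 cm/s
11–17 s: ½(-5 + 8)(6) = 9 cm/s
17–18 s: ½(8 + -7)(1) = 0.5 cm/s
Δv = -58 cm/s, so v(18) = 9 + (-58) = -49 cm/s.

-49 cm/s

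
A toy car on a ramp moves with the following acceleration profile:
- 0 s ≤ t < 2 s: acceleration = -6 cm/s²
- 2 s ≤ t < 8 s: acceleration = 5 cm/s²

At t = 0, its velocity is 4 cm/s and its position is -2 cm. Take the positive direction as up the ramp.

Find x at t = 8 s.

On each constant-a segment, Δv = aΔt and Δx = v₀Δt + ½aΔt²; chain segment to segment.
0–2 s: v starts 4 cm/s; Δx = 4·2 + ½·-6·2² = -4 cm; v ends -8 cm/s.
2–8 s: v starts -8 cm/s; Δx = -8·6 + ½·5·6² = 42 cm; v ends 22 cm/s.
x(8) = -2 + Σ Δx = 36 cm.

36 cm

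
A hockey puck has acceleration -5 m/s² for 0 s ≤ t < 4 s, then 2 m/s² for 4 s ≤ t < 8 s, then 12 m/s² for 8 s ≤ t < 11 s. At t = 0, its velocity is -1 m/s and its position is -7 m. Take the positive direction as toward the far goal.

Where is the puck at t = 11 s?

On each constant-a segment, Δv = aΔt and Δx = v₀Δt + ½aΔt²; chain segment to segment.
0–4 s: v starts -1 m/s; Δx = -1·4 + ½·-5·4² = -44 m; v ends -21 m/s.
4–8 s: v starts -21 m/s; Δx = -21·4 + ½·2·4² = -68 m; v ends -13 m/s.
8–11 s: v starts -13 m/s; Δx = -13·3 + ½·12·3² = 15 m; v ends 23 m/s.
x(11) = -7 + Σ Δx = -104 m.

-104 m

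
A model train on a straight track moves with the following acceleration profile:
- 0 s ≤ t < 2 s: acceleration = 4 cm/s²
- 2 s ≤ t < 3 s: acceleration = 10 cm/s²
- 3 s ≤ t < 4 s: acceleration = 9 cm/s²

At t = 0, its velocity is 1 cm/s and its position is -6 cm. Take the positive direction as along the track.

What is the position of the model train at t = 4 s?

On each constant-a segment, Δv = aΔt and Δx = v₀Δt + ½aΔt²; chain segment to segment.
0–2 s: v starts 1 cm/s; Δx = 1·2 + ½·4·2² = 10 cm; v ends 9 cm/s.
2–3 s: v starts 9 cm/s; Δx = 9·1 + ½·10·1² = 14 cm; v ends 19 cm/s.
3–4 s: v starts 19 cm/s; Δx = 19·1 + ½·9·1² = 23.5 cm; v ends 28 cm/s.
x(4) = -6 + Σ Δx = 41.5 cm.

41.5 cm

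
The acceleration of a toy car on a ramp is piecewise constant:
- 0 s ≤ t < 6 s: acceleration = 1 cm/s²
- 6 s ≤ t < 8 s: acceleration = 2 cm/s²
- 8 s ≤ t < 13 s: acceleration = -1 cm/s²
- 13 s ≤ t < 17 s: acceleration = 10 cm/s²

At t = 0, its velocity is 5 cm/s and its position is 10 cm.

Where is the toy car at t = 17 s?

On each constant-a segment, Δv = aΔt and Δx = v₀Δt + ½aΔt²; chain segment to segment.
0–6 s: v starts 5 cm/s; Δx = 5·6 + ½·1·6² = 48 cm; v ends 11 cm/s.
6–8 s: v starts 11 cm/s; Δx = 11·2 + ½·2·2² = 26 cm; v ends 15 cm/s.
8–13 s: v starts 15 cm/s; Δx = 15·5 + ½·-1·5² = 62.5 cm; v ends 10 cm/s.
13–17 s: v starts 10 cm/s; Δx = 10·4 + ½·10·4² = 120 cm; v ends 50 cm/s.
x(17) = 10 + Σ Δx = 266.5 cm.

266.5 cm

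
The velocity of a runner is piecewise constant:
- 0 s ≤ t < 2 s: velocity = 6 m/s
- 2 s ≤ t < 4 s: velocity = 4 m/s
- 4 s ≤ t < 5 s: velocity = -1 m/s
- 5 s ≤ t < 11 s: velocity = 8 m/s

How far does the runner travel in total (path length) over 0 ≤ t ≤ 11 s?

69 m

Total distance travelled is ∫|v| dt — sum the magnitudes of each area piece.
0–2 s: |6| × 2 = 12 m
2–4 s: |4| × 2 = 8 m
4–5 s: |-1| × 1 = 1 m
5–11 s: |8| × 6 = 48 m
Total distance = 69 m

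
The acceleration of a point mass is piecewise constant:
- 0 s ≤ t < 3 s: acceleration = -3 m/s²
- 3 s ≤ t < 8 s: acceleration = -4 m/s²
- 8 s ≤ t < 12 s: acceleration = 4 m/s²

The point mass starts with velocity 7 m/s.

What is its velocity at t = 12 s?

-6 m/s

Δv equals the area under the a-t graph; then v = v₀ + Δv.
0–3 s: -3 × 3 = -9 m/s
3–8 s: -4 × 5 = -20 m/s
8–12 s: 4 × 4 = 16 m/s
Δv = -13 m/s, so v(12) = 7 + (-13) = -6 m/s.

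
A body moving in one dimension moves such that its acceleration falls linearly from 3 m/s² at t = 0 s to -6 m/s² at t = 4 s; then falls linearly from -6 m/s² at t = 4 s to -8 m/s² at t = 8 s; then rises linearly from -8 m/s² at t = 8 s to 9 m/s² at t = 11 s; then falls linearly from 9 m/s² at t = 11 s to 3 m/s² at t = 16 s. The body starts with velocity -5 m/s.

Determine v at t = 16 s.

-7.5 m/s

Δv equals the area under the a-t graph; then v = v₀ + Δv.
0–4 s: ½(3 + -6)(4) = -6 m/s
4–8 s: ½(-6 + -8)(4) = -28 m/s
8–11 s: ½(-8 + 9)(3) = 1.5 m/s
11–16 s: ½(9 + 3)(5) = 30 m/s
Δv = -2.5 m/s, so v(16) = -5 + (-2.5) = -7.5 m/s.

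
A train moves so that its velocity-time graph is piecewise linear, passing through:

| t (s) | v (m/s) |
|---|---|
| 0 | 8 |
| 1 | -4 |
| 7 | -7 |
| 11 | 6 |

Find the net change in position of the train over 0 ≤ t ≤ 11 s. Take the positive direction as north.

-33 m

Net displacement equals the area under the velocity-time graph (areas below the axis count negative).
0–1 s: ½(8 + -4)(1) = 2 m
1–7 s: ½(-4 + -7)(6) = -33 m
7–11 s: ½(-7 + 6)(4) = -2 m
Net displacement = -33 m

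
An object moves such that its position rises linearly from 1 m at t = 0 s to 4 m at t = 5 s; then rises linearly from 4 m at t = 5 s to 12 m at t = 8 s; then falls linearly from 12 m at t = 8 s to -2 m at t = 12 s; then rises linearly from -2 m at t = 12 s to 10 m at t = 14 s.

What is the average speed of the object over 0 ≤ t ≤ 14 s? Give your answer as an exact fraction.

37/14 m/s

Average speed = (total path length)/(elapsed time); on a piecewise-linear x-t graph the path length is Σ|Δx|.
0–5 s: |Δx| = |4 − 1| = 3 m
5–8 s: |Δx| = |12 − 4| = 8 m
8–12 s: |Δx| = |-2 − 12| = 14 m
12–14 s: |Δx| = |10 − -2| = 12 m
Total path = 37 m; average speed = 37/14 = 37/14 m/s.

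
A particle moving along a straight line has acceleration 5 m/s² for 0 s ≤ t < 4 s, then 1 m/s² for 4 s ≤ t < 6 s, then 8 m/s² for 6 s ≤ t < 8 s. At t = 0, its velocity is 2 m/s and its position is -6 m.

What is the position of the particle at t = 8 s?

152 m

On each constant-a segment, Δv = aΔt and Δx = v₀Δt + ½aΔt²; chain segment to segment.
0–4 s: v starts 2 m/s; Δx = 2·4 + ½·5·4² = 48 m; v ends 22 m/s.
4–6 s: v starts 22 m/s; Δx = 22·2 + ½·1·2² = 46 m; v ends 24 m/s.
6–8 s: v starts 24 m/s; Δx = 24·2 + ½·8·2² = 64 m; v ends 40 m/s.
x(8) = -6 + Σ Δx = 152 m.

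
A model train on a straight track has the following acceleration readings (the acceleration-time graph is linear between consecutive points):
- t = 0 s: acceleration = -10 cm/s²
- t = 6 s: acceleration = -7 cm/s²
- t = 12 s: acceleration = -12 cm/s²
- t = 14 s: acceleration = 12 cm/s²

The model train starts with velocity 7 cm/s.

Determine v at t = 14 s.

-101 cm/s

Δv equals the area under the a-t graph; then v = v₀ + Δv.
0–6 s: ½(-10 + -7)(6) = -51 cm/s
6–12 s: ½(-7 + -12)(6) = -57 cm/s
12–14 s: ½(-12 + 12)(2) = 0 cm/s
Δv = -108 cm/s, so v(14) = 7 + (-108) = -101 cm/s.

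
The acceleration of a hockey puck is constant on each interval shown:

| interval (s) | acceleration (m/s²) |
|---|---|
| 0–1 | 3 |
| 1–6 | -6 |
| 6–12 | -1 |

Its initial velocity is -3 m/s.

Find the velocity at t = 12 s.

-36 m/s

Δv equals the area under the a-t graph; then v = v₀ + Δv.
0–1 s: 3 × 1 = 3 m/s
1–6 s: -6 × 5 = -30 m/s
6–12 s: -1 × 6 = -6 m/s
Δv = -33 m/s, so v(12) = -3 + (-33) = -36 m/s.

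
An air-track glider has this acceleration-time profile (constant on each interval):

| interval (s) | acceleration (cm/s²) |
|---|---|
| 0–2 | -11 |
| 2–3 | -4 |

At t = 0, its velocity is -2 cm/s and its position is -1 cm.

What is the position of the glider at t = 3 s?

-53 cm

On each constant-a segment, Δv = aΔt and Δx = v₀Δt + ½aΔt²; chain segment to segment.
0–2 s: v starts -2 cm/s; Δx = -2·2 + ½·-11·2² = -26 cm; v ends -24 cm/s.
2–3 s: v starts -24 cm/s; Δx = -24·1 + ½·-4·1² = -26 cm; v ends -28 cm/s.
x(3) = -1 + Σ Δx = -53 cm.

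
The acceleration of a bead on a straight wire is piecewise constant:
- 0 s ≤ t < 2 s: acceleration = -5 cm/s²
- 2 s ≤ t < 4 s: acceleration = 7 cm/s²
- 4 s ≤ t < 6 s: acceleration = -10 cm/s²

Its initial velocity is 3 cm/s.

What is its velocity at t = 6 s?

-13 cm/s

Δv equals the area under the a-t graph; then v = v₀ + Δv.
0–2 s: -5 × 2 = -10 cm/s
2–4 s: 7 × 2 = 14 cm/s
4–6 s: -10 × 2 = -20 cm/s
Δv = -16 cm/s, so v(6) = 3 + (-16) = -13 cm/s.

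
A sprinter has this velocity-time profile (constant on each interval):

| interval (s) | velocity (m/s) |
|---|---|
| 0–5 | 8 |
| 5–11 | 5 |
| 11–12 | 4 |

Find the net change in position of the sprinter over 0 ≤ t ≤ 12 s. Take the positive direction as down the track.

74 m

Net displacement equals the area under the velocity-time graph (areas below the axis count negative).
0–5 s: 8 × 5 = 40 m
5–11 s: 5 × 6 = 30 m
11–12 s: 4 × 1 = 4 m
Net displacement = 74 m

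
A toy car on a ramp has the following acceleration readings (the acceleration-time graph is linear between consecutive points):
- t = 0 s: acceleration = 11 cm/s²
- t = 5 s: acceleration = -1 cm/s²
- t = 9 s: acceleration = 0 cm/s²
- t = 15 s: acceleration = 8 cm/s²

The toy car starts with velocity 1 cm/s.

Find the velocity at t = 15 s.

48 cm/s

Δv equals the area under the a-t graph; then v = v₀ + Δv.
0–5 s: ½(11 + -1)(5) = 25 cm/s
5–9 s: ½(-1 + 0)(4) = -2 cm/s
9–15 s: ½(0 + 8)(6) = 24 cm/s
Δv = 47 cm/s, so v(15) = 1 + (47) = 48 cm/s.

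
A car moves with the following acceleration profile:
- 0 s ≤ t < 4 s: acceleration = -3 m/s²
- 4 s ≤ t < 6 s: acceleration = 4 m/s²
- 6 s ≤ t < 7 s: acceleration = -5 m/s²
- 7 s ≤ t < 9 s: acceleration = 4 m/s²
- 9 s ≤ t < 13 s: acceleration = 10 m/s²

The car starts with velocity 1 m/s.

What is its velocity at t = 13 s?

Δv equals the area under the a-t graph; then v = v₀ + Δv.
0–4 s: -3 × 4 = -12 m/s
4–6 s: 4 × 2 = 8 m/s
6–7 s: -5 × 1 = -5 m/s
7–9 s: 4 × 2 = 8 m/s
9–13 s: 10 × 4 = 40 m/s
Δv = 39 m/s, so v(13) = 1 + (39) = 40 m/s.

40 m/s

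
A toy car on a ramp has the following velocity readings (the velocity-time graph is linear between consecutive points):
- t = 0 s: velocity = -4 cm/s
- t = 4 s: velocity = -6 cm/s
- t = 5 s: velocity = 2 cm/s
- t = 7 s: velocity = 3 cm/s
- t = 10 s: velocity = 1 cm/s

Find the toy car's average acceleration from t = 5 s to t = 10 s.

-0.2 cm/s²

Average acceleration = Δv/Δt = (1 − 2)/(10 − 5) = -0.2 cm/s².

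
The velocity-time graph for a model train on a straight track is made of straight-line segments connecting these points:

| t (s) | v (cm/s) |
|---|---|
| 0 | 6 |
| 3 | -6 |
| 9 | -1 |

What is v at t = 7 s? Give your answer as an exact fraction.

On 3–9 s the graph is linear from -6 to -1 cm/s: v(7) = -6 + (-1 − -6)·(7 − 3)/(9 − 3) = -8/3 cm/s.

-8/3 cm/s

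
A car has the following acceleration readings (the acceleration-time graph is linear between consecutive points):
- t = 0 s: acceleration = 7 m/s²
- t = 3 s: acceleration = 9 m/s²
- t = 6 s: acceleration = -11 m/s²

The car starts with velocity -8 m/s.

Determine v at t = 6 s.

Δv equals the area under the a-t graph; then v = v₀ + Δv.
0–3 s: ½(7 + 9)(3) = 24 m/s
3–6 s: ½(9 + -11)(3) = -3 m/s
Δv = 21 m/s, so v(6) = -8 + (21) = 13 m/s.

13 m/s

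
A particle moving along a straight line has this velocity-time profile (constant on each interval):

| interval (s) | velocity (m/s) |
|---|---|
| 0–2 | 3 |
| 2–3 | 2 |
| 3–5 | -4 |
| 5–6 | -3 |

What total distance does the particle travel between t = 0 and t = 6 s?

Total distance travelled is ∫|v| dt — sum the magnitudes of each area piece.
0–2 s: |3| × 2 = 6 m
2–3 s: |2| × 1 = 2 m
3–5 s: |-4| × 2 = 8 m
5–6 s: |-3| × 1 = 3 m
Total distance = 19 m

19 m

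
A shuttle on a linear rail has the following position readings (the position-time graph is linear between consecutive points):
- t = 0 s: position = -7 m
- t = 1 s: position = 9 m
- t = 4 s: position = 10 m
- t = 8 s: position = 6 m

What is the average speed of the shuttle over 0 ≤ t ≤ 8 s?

Average speed = (total path length)/(elapsed time); on a piecewise-linear x-t graph the path length is Σ|Δx|.
0–1 s: |Δx| = |9 − -7| = 16 m
1–4 s: |Δx| = |10 − 9| = 1 m
4–8 s: |Δx| = |6 − 10| = 4 m
Total path = 21 m; average speed = 21/8 = 2.625 m/s.

2.625 m/s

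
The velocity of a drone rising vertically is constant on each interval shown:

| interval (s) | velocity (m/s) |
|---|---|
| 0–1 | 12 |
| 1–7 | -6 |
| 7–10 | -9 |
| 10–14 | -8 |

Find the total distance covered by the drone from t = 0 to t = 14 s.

107 m

Total distance travelled is ∫|v| dt — sum the magnitudes of each area piece.
0–1 s: |12| × 1 = 12 m
1–7 s: |-6| × 6 = 36 m
7–10 s: |-9| × 3 = 27 m
10–14 s: |-8| × 4 = 32 m
Total distance = 107 m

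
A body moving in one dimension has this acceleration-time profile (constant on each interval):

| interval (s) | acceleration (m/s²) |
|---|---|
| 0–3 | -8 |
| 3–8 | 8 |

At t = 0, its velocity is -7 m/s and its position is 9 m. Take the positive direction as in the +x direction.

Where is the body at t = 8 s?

On each constant-a segment, Δv = aΔt and Δx = v₀Δt + ½aΔt²; chain segment to segment.
0–3 s: v starts -7 m/s; Δx = -7·3 + ½·-8·3² = -57 m; v ends -31 m/s.
3–8 s: v starts -31 m/s; Δx = -31·5 + ½·8·5² = -55 m; v ends 9 m/s.
x(8) = 9 + Σ Δx = -103 m.

-103 m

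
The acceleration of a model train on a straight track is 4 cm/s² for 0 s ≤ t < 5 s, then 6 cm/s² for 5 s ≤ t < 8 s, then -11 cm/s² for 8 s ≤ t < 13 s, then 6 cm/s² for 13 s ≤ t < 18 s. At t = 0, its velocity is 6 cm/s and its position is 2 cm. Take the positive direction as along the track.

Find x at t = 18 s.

On each constant-a segment, Δv = aΔt and Δx = v₀Δt + ½aΔt²; chain segment to segment.
0–5 s: v starts 6 cm/s; Δx = 6·5 + ½·4·5² = 80 cm; v ends 26 cm/s.
5–8 s: v starts 26 cm/s; Δx = 26·3 + ½·6·3² = 105 cm; v ends 44 cm/s.
8–13 s: v starts 44 cm/s; Δx = 44·5 + ½·-11·5² = 82.5 cm; v ends -11 cm/s.
13–18 s: v starts -11 cm/s; Δx = -11·5 + ½·6·5² = 20 cm; v ends 19 cm/s.
x(18) = 2 + Σ Δx = 289.5 cm.

289.5 cm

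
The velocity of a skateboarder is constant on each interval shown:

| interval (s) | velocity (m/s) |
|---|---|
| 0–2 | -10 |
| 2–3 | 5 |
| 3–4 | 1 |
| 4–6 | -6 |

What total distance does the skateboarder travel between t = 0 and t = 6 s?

38 m

Distance (not displacement) is the total path length: add the absolute areas under v-t.
0–2 s: |-10| × 2 = 20 m
2–3 s: |5| × 1 = 5 m
3–4 s: |1| × 1 = 1 m
4–6 s: |-6| × 2 = 12 m
Total distance = 38 m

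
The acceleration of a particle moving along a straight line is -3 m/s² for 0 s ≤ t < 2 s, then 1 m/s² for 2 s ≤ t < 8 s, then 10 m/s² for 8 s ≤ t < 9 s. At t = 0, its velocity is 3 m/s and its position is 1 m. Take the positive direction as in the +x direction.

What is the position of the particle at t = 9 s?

On each constant-a segment, Δv = aΔt and Δx = v₀Δt + ½aΔt²; chain segment to segment.
0–2 s: v starts 3 m/s; Δx = 3·2 + ½·-3·2² = 0 m; v ends -3 m/s.
2–8 s: v starts -3 m/s; Δx = -3·6 + ½·1·6² = 0 m; v ends 3 m/s.
8–9 s: v starts 3 m/s; Δx = 3·1 + ½·10·1² = 8 m; v ends 13 m/s.
x(9) = 1 + Σ Δx = 9 m.

9 m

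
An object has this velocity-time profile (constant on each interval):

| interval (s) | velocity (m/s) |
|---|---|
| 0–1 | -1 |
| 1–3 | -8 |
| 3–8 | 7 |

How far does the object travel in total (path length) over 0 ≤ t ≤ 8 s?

52 m

Total distance travelled is ∫|v| dt — sum the magnitudes of each area piece.
0–1 s: |-1| × 1 = 1 m
1–3 s: |-8| × 2 = 16 m
3–8 s: |7| × 5 = 35 m
Total distance = 52 m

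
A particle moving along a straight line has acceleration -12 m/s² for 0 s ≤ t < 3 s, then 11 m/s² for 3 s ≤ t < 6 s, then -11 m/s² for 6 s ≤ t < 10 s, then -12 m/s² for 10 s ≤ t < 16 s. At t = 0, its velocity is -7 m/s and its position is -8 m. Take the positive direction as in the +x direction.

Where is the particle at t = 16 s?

-830.5 m

On each constant-a segment, Δv = aΔt and Δx = v₀Δt + ½aΔt²; chain segment to segment.
0–3 s: v starts -7 m/s; Δx = -7·3 + ½·-12·3² = -75 m; v ends -43 m/s.
3–6 s: v starts -43 m/s; Δx = -43·3 + ½·11·3² = -79.5 m; v ends -10 m/s.
6–10 s: v starts -10 m/s; Δx = -10·4 + ½·-11·4² = -128 m; v ends -54 m/s.
10–16 s: v starts -54 m/s; Δx = -54·6 + ½·-12·6² = -540 m; v ends -126 m/s.
x(16) = -8 + Σ Δx = -830.5 m.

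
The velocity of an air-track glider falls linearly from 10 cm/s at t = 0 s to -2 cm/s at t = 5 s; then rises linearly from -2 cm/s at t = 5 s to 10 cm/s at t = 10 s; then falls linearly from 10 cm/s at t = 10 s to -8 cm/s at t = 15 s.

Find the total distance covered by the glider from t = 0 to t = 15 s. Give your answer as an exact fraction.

595/9 cm

Total distance travelled is ∫|v| dt — sum the magnitudes of each area piece.
0–5 s: v = 0 at t = 25/6 s; triangle areas 125/6 + 5/6 = 65/3 cm
5–10 s: v = 0 at t = 35/6 s; triangle areas 5/6 + 125/6 = 65/3 cm
10–15 s: v = 0 at t = 115/9 s; triangle areas 125/9 + 80/9 = 205/9 cm
Total distance = 595/9 cm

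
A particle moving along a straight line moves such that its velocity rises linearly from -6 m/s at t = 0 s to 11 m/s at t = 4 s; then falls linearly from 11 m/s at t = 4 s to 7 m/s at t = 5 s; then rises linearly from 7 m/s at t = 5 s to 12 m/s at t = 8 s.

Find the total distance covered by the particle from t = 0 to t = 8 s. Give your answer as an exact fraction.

Distance (not displacement) is the total path length: add the absolute areas under v-t.
0–4 s: v = 0 at t = 24/17 s; triangle areas 72/17 + 242/17 = 314/17 m
4–5 s: |½(11 + 7)(1)| = 9 m
5–8 s: |½(7 + 12)(3)| = 28.5 m
Total distance = 1903/34 m

1903/34 m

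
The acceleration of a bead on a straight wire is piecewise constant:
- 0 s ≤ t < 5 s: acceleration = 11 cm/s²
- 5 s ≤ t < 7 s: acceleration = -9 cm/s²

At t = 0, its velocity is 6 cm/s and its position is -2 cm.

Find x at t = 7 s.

On each constant-a segment, Δv = aΔt and Δx = v₀Δt + ½aΔt²; chain segment to segment.
0–5 s: v starts 6 cm/s; Δx = 6·5 + ½·11·5² = 167.5 cm; v ends 61 cm/s.
5–7 s: v starts 61 cm/s; Δx = 61·2 + ½·-9·2² = 104 cm; v ends 43 cm/s.
x(7) = -2 + Σ Δx = 269.5 cm.

269.5 cm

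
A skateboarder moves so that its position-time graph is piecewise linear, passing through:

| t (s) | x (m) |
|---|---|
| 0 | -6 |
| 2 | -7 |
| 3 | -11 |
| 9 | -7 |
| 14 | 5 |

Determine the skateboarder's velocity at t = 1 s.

Velocity is the slope of the x-t graph on 0–2 s: (-7 − -6)/(2 − 0) = -0.5 m/s.

-0.5 m/s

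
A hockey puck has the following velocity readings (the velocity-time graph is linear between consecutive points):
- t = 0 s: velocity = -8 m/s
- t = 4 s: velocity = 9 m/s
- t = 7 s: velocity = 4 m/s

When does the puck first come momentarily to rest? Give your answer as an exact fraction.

t = 32/17 s

v changes sign on 0–4 s (from -8 to 9); the graph is linear there, so v = 0 at t = 0 + (8)·(4 − 0)/(9 − -8) = 32/17 s.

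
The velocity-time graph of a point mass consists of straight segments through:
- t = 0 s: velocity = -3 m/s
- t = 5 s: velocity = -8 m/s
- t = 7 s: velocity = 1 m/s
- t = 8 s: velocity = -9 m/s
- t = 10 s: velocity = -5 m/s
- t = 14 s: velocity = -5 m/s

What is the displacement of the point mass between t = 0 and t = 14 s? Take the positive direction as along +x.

-72.5 m

Net displacement equals the area under the velocity-time graph (areas below the axis count negative).
0–5 s: ½(-3 + -8)(5) = -27.5 m
5–7 s: ½(-8 + 1)(2) = -7 m
7–8 s: ½(1 + -9)(1) = -4 m
8–10 s: ½(-9 + -5)(2) = -14 m
10–14 s: -5 × 4 = -20 m
Net displacement = -72.5 m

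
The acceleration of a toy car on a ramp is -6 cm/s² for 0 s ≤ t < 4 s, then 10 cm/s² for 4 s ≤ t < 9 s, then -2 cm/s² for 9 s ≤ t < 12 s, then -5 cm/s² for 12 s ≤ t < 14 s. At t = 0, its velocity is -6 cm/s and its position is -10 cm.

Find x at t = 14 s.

On each constant-a segment, Δv = aΔt and Δx = v₀Δt + ½aΔt²; chain segment to segment.
0–4 s: v starts -6 cm/s; Δx = -6·4 + ½·-6·4² = -72 cm; v ends -30 cm/s.
4–9 s: v starts -30 cm/s; Δx = -30·5 + ½·10·5² = -25 cm; v ends 20 cm/s.
9–12 s: v starts 20 cm/s; Δx = 20·3 + ½·-2·3² = 51 cm; v ends 14 cm/s.
12–14 s: v starts 14 cm/s; Δx = 14·2 + ½·-5·2² = 18 cm; v ends 4 cm/s.
x(14) = -10 + Σ Δx = -38 cm.

-38 cm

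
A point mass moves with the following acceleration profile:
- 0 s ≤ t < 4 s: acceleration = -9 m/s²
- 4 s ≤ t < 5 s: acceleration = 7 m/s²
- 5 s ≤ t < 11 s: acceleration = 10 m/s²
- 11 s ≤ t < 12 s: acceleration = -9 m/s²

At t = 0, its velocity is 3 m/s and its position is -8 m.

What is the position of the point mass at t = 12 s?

-44 m

On each constant-a segment, Δv = aΔt and Δx = v₀Δt + ½aΔt²; chain segment to segment.
0–4 s: v starts 3 m/s; Δx = 3·4 + ½·-9·4² = -60 m; v ends -33 m/s.
4–5 s: v starts -33 m/s; Δx = -33·1 + ½·7·1² = -29.5 m; v ends -26 m/s.
5–11 s: v starts -26 m/s; Δx = -26·6 + ½·10·6² = 24 m; v ends 34 m/s.
11–12 s: v starts 34 m/s; Δx = 34·1 + ½·-9·1² = 29.5 m; v ends 25 m/s.
x(12) = -8 + Σ Δx = -44 m.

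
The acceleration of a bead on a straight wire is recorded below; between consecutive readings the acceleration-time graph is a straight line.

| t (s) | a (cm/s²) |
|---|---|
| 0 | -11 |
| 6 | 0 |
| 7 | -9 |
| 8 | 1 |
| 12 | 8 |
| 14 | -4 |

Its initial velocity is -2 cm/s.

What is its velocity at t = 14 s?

-21.5 cm/s

Δv equals the area under the a-t graph; then v = v₀ + Δv.
0–6 s: ½(-11 + 0)(6) = -33 cm/s
6–7 s: ½(0 + -9)(1) = -4.5 cm/s
7–8 s: ½(-9 + 1)(1) = -4 cm/s
8–12 s: ½(1 + 8)(4) = 18 cm/s
12–14 s: ½(8 + -4)(2) = 4 cm/s
Δv = -19.5 cm/s, so v(14) = -2 + (-19.5) = -21.5 cm/s.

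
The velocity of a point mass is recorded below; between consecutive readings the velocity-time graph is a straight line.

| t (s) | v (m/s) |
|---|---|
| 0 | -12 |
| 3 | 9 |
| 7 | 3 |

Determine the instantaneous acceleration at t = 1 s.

7 m/s²

Acceleration is the slope of the v-t graph on 0–3 s: (9 − -12)/(3 − 0) = 7 m/s².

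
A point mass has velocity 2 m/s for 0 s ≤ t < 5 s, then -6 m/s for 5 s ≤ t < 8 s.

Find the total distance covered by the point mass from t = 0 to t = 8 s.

Total distance travelled is ∫|v| dt — sum the magnitudes of each area piece.
0–5 s: |2| × 5 = 10 m
5–8 s: |-6| × 3 = 18 m
Total distance = 28 m

28 m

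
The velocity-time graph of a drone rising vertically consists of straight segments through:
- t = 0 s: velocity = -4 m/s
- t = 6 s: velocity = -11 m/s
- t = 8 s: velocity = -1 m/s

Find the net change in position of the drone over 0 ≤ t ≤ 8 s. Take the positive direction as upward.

Displacement is the signed area under the v-t curve.
0–6 s: ½(-4 + -11)(6) = -45 m
6–8 s: ½(-11 + -1)(2) = -12 m
Net displacement = -57 m

-57 m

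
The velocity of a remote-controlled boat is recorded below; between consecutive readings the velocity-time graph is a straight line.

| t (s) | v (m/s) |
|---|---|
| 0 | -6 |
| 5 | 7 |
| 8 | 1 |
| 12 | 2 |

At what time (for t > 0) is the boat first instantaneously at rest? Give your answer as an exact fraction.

v changes sign on 0–5 s (from -6 to 7); the graph is linear there, so v = 0 at t = 0 + (6)·(5 − 0)/(7 − -6) = 30/13 s.

t = 30/13 s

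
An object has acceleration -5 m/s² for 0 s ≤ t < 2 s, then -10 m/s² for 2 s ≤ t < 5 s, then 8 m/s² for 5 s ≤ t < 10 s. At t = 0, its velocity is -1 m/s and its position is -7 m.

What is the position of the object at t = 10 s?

-202 m

On each constant-a segment, Δv = aΔt and Δx = v₀Δt + ½aΔt²; chain segment to segment.
0–2 s: v starts -1 m/s; Δx = -1·2 + ½·-5·2² = -12 m; v ends -11 m/s.
2–5 s: v starts -11 m/s; Δx = -11·3 + ½·-10·3² = -78 m; v ends -41 m/s.
5–10 s: v starts -41 m/s; Δx = -41·5 + ½·8·5² = -105 m; v ends -1 m/s.
x(10) = -7 + Σ Δx = -202 m.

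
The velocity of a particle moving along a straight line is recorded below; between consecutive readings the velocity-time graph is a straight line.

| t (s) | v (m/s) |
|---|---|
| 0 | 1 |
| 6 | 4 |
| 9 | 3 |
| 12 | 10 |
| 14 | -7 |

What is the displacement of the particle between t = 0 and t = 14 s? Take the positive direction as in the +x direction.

Net displacement equals the area under the velocity-time graph (areas below the axis count negative).
0–6 s: ½(1 + 4)(6) = 15 m
6–9 s: ½(4 + 3)(3) = 10.5 m
9–12 s: ½(3 + 10)(3) = 19.5 m
12–14 s: ½(10 + -7)(2) = 3 m
Net displacement = 48 m

48 m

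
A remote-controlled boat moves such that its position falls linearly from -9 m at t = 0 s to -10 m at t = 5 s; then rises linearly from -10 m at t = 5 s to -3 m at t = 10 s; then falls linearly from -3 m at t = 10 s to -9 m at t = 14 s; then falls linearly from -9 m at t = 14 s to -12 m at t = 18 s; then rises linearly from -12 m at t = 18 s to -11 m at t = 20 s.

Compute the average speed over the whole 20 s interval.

0.9 m/s

Average speed = (total path length)/(elapsed time); on a piecewise-linear x-t graph the path length is Σ|Δx|.
0–5 s: |Δx| = |-10 − -9| = 1 m
5–10 s: |Δx| = |-3 − -10| = 7 m
10–14 s: |Δx| = |-9 − -3| = 6 m
14–18 s: |Δx| = |-12 − -9| = 3 m
18–20 s: |Δx| = |-11 − -12| = 1 m
Total path = 18 m; average speed = 18/20 = 0.9 m/s.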